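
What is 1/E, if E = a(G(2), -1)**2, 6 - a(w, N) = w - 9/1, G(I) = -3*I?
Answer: 1/441 ≈ 0.0022676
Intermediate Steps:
a(w, N) = 15 - w (a(w, N) = 6 - (w - 9/1) = 6 - (w - 9*1) = 6 - (w - 9) = 6 - (-9 + w) = 6 + (9 - w) = 15 - w)
E = 441 (E = (15 - (-3)*2)**2 = (15 - 1*(-6))**2 = (15 + 6)**2 = 21**2 = 441)
1/E = 1/441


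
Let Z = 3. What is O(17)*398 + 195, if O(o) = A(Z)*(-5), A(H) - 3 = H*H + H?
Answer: -29655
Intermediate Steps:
A(H) = 3 + H + H² (A(H) = 3 + (H*H + H) = 3 + (H² + H) = 3 + (H + H²) = 3 + H + H²)
O(o) = -75 (O(o) = (3 + 3 + 3²)*(-5) = (3 + 3 + 9)*(-5) = 15*(-5) = -75)
O(17)*398 + 195 = -75*398 + 195 = -29850 + 195 = -29655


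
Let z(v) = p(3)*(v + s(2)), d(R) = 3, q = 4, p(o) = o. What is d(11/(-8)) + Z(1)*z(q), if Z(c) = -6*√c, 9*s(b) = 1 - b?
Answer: -67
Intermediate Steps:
s(b) = ⅑ - b/9 (s(b) = (1 - b)/9 = ⅑ - b/9)
z(v) = -⅓ + 3*v (z(v) = 3*(v + (⅑ - ⅑*2)) = 3*(v + (⅑ - 2/9)) = 3*(v - ⅑) = 3*(-⅑ + v) = -⅓ + 3*v)
d(11/(-8)) + Z(1)*z(q) = 3 + (-6*√1)*(-⅓ + 3*4) = 3 + (-6*1)*(-⅓ + 12) = 3 - 6*35/3 = 3 - 70 = -67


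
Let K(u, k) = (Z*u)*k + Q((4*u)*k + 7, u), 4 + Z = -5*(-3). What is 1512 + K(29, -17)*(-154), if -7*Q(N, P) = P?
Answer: 837292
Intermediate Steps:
Q(N, P) = -P/7
Z = 11 (Z = -4 - 5*(-3) = -4 + 15 = 11)
K(u, k) = -u/7 + 11*k*u (K(u, k) = (11*u)*k - u/7 = 11*k*u - u/7 = -u/7 + 11*k*u)
1512 + K(29, -17)*(-154) = 1512 + ((⅐)*29*(-1 + 77*(-17)))*(-154) = 1512 + ((⅐)*29*(-1 - 1309))*(-154) = 1512 + ((⅐)*29*(-1310))*(-154) = 1512 - 37990/7*(-154) = 1512 + 835780 = 837292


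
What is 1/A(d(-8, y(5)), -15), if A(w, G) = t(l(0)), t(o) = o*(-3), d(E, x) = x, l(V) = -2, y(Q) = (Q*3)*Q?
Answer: ⅙ ≈ 0.16667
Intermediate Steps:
y(Q) = 3*Q² (y(Q) = (3*Q)*Q = 3*Q²)
t(o) = -3*o
A(w, G) = 6 (A(w, G) = -3*(-2) = 6)
1/A(d(-8, y(5)), -15) = 1/6 = ⅙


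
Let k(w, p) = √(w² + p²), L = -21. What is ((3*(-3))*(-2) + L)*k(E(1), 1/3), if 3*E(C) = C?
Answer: -√2 ≈ -1.4142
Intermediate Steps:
E(C) = C/3
k(w, p) = √(p² + w²)
((3*(-3))*(-2) + L)*k(E(1), 1/3) = ((3*(-3))*(-2) - 21)*√((1/3)² + ((⅓)*1)²) = (-9*(-2) - 21)*√((⅓)² + (⅓)²) = (18 - 21)*√(⅑ + ⅑) = -√2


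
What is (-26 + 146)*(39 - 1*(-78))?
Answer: 14040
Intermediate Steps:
(-26 + 146)*(39 - 1*(-78)) = 120*(39 + 78) = 120*117 = 14040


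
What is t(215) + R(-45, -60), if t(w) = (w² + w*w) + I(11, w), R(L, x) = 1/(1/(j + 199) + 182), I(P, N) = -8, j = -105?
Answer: 1581590272/17109 ≈ 92442.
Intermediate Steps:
R(L, x) = 94/17109 (R(L, x) = 1/(1/(-105 + 199) + 182) = 1/(1/94 + 182) = 1/(17109/94) = 94/17109)
t(w) = -8 + 2*w² (t(w) = (w² + w*w) - 8 = (w² + w²) - 8 = 2*w² - 8 = -8 + 2*w²)
t(215) + R(-45, -60) = (-8 + 2*215²) + 94/17109 = (-8 + 2*46225) + 94/17109 = (-8 + 92450) + 94/17109 = 92442 + 94/17109 = 1581590272/17109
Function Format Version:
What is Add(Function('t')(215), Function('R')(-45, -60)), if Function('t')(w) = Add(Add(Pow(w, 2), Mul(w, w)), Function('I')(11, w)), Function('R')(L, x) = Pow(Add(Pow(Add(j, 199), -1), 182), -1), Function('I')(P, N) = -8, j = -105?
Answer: Rational(1581590272, 17109) ≈ 92442.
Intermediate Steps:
Function('R')(L, x) = Rational(94, 17109) (Function('R')(L, x) = Pow(Add(Pow(Add(-105, 199), -1), 182), -1) = Pow(Add(Pow(94, -1), 182), -1) = Pow(Add(Rational(1, 94), 182), -1) = Pow(Rational(17109, 94), -1) = Rational(94, 17109))
Function('t')(w) = Add(-8, Mul(2, Pow(w, 2))) (Function('t')(w) = Add(Add(Pow(w, 2), Mul(w, w)), -8) = Add(Add(Pow(w, 2), Pow(w, 2)), -8) = Add(Mul(2, Pow(w, 2)), -8) = Add(-8, Mul(2, Pow(w, 2))))
Add(Function('t')(215), Function('R')(-45, -60)) = Add(Add(-8, Mul(2, Pow(215, 2))), Rational(94, 17109)) = Add(Add(-8, Mul(2, 46225)), Rational(94, 17109)) = Add(Add(-8, 92450), Rational(94, 17109)) = Add(92442, Rational(94, 17109)) = Rational(1581590272, 17109)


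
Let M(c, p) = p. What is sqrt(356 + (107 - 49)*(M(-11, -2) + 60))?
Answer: 2*sqrt(930) ≈ 60.992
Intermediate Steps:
sqrt(356 + (107 - 49)*(M(-11, -2) + 60)) = sqrt(356 + (107 - 49)*(-2 + 60)) = sqrt(356 + 58*58) = sqrt(356 + 3364) = sqrt(3720) = 2*sqrt(930)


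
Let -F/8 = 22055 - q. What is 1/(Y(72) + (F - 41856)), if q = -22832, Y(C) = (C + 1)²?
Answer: -1/395623 ≈ -2.5277e-6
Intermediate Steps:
Y(C) = (1 + C)²
F = -359096 (F = -8*(22055 - 1*(-22832)) = -8*(22055 + 22832) = -8*44887 = -359096)
1/(Y(72) + (F - 41856)) = 1/((1 + 72)² + (-359096 - 41856)) = 1/(73² - 400952) = 1/(5329 - 400952) = 1/(-395623) = -1/395623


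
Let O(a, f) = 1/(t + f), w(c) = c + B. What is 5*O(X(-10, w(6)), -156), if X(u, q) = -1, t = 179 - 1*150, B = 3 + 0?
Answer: -5/127 ≈ -0.039370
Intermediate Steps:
B = 3
t = 29 (t = 179 - 150 = 29)
w(c) = 3 + c (w(c) = c + 3 = 3 + c)
O(a, f) = 1/(29 + f)
5*O(X(-10, w(6)), -156) = 5/(29 - 156) = 5/(-127) = 5*(-1/127) = -5/127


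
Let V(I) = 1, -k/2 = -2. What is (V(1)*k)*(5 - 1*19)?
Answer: -56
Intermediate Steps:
k = 4 (k = -2*(-2) = 4)
(V(1)*k)*(5 - 1*19) = (1*4)*(5 - 1*19) = 4*(5 - 19) = 4*(-14) = -56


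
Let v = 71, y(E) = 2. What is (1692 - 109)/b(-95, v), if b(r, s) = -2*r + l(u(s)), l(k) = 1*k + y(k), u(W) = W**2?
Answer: 1583/5233 ≈ 0.30250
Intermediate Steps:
l(k) = 2 + k (l(k) = 1*k + 2 = k + 2 = 2 + k)
b(r, s) = 2 + s**2 - 2*r (b(r, s) = -2*r + (2 + s**2) = 2 + s**2 - 2*r)
(1692 - 109)/b(-95, v) = (1692 - 109)/(2 + 71**2 - 2*(-95)) = 1583/(2 + 5041 + 190) = 1583/5233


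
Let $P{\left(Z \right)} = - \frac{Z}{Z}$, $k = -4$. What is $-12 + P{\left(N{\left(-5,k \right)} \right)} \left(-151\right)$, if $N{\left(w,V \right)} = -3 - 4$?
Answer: $139$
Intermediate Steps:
$N{\left(w,V \right)} = -7$
$P{\left(Z \right)} = -1$ ($P{\left(Z \right)} = \left(-1\right) 1 = -1$)
$-12 + P{\left(N{\left(-5,k \right)} \right)} \left(-151\right) = -12 - -151 = -12 + 151 = 139$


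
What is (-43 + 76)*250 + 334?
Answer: 8584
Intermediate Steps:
(-43 + 76)*250 + 334 = 33*250 + 334 = 8250 + 334 = 8584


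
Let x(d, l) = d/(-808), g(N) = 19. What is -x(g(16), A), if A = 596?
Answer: 19/808 ≈ 0.023515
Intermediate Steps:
x(d, l) = -d/808 (x(d, l) = d*(-1/808) = -d/808)
-x(g(16), A) = -(-1)*19/808 = -1*(-19/808) = 19/808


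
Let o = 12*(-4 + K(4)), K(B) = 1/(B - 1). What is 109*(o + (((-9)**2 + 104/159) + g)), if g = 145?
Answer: 3165578/159 ≈ 19909.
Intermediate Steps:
K(B) = 1/(-1 + B)
o = -44 (o = 12*(-4 + 1/(-1 + 4)) = 12*(-4 + 1/3) = 12*(-11/3) = -44)
109*(o + (((-9)**2 + 104/159) + g)) = 109*(-44 + (((-9)**2 + 104/159) + 145)) = 109*(-44 + ((81 + 104*(1/159)) + 145)) = 109*(-44 + ((81 + 104/159) + 145)) = 109*(-44 + (12983/159 + 145)) = 109*(-44 + 36038/159) = 109*(29042/159) = 3165578/159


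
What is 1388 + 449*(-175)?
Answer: -77187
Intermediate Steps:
1388 + 449*(-175) = 1388 - 78575 = -77187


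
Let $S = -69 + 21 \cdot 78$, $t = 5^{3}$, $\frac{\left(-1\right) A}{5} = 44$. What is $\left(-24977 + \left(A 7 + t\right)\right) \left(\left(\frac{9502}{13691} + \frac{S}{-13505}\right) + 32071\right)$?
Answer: $- \frac{156502899603693312}{184896955} \approx -8.4643 \cdot 10^{8}$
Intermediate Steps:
$A = -220$ ($A = \left(-5\right) 44 = -220$)
$t = 125$
$S = 1569$ ($S = -69 + 1638 = 1569$)
$\left(-24977 + \left(A 7 + t\right)\right) \left(\left(\frac{9502}{13691} + \frac{S}{-13505}\right) + 32071\right) = \left(-24977 + \left(\left(-220\right) 7 + 125\right)\right) \left(\left(\frac{9502}{13691} + \frac{1569}{-13505}\right) + 32071\right) = \left(-24977 + \left(-1540 + 125\right)\right) \left(\left(9502 \cdot \frac{1}{13691} + 1569 \left(- \frac{1}{13505}\right)\right) + 32071\right) = \left(-24977 - 1415\right) \left(\left(\frac{9502}{13691} - \frac{1569}{13505}\right) + 32071\right) = - 26392 \left(\frac{106843331}{184896955} + 32071\right) = \left(-26392\right) \frac{5929937087136}{184896955} = - \frac{156502899603693312}{184896955}$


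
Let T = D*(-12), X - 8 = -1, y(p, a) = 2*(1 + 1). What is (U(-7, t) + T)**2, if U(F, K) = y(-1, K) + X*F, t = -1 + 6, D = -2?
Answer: 441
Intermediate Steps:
y(p, a) = 4 (y(p, a) = 2*2 = 4)
X = 7 (X = 8 - 1 = 7)
T = 24 (T = -2*(-12) = 24)
t = 5
U(F, K) = 4 + 7*F
(U(-7, t) + T)**2 = ((4 + 7*(-7)) + 24)**2 = ((4 - 49) + 24)**2 = (-45 + 24)**2 = (-21)**2 = 441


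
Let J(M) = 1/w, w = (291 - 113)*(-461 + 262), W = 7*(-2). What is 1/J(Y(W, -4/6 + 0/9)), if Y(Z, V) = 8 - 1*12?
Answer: -35422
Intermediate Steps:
W = -14
Y(Z, V) = -4 (Y(Z, V) = 8 - 12 = -4)
w = -35422 (w = 178*(-199) = -35422)
J(M) = -1/35422 (J(M) = 1/(-35422) = -1/35422)
1/J(Y(W, -4/6 + 0/9)) = 1/(-1/35422) = -35422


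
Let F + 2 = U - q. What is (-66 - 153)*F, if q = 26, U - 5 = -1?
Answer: 5256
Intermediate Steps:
U = 4 (U = 5 - 1 = 4)
F = -24 (F = -2 + (4 - 1*26) = -2 + (4 - 26) = -2 - 22 = -24)
(-66 - 153)*F = (-66 - 153)*(-24) = -219*(-24) = 5256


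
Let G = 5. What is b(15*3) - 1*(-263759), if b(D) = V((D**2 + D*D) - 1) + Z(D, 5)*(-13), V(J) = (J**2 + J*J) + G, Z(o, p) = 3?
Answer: 33052527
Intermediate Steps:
V(J) = 5 + 2*J**2 (V(J) = (J**2 + J*J) + 5 = (J**2 + J**2) + 5 = 2*J**2 + 5 = 5 + 2*J**2)
b(D) = -34 + 2*(-1 + 2*D**2)**2 (b(D) = (5 + 2*((D**2 + D*D) - 1)**2) + 3*(-13) = (5 + 2*((D**2 + D**2) - 1)**2) - 39 = (5 + 2*(2*D**2 - 1)**2) - 39 = (5 + 2*(-1 + 2*D**2)**2) - 39 = -34 + 2*(-1 + 2*D**2)**2)
b(15*3) - 1*(-263759) = (-32 - 8*(15*3)**2 + 8*(15*3)**4) - 1*(-263759) = (-32 - 8*45**2 + 8*45**4) + 263759 = (-32 - 8*2025 + 8*4100625) + 263759 = (-32 - 16200 + 32805000) + 263759 = 32788768 + 263759 = 33052527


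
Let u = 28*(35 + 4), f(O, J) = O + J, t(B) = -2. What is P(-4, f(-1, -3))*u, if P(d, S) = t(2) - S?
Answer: 2184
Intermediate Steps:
f(O, J) = J + O
P(d, S) = -2 - S
u = 1092 (u = 28*39 = 1092)
P(-4, f(-1, -3))*u = (-2 - (-3 - 1))*1092 = (-2 - 1*(-4))*1092 = (-2 + 4)*1092 = 2*1092 = 2184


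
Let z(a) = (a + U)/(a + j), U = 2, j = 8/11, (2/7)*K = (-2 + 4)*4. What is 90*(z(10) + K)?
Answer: 154620/59 ≈ 2620.7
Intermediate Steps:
K = 28 (K = 7*((-2 + 4)*4)/2 = 7*(2*4)/2 = (7/2)*8 = 28)
j = 8/11 (j = 8*(1/11) = 8/11 ≈ 0.72727)
z(a) = (2 + a)/(8/11 + a) (z(a) = (a + 2)/(a + 8/11) = (2 + a)/(8/11 + a))
90*(z(10) + K) = 90*(11*(2 + 10)/(8 + 11*10) + 28) = 90*(11*12/(8 + 110) + 28) = 90*(11*12/118 + 28) = 90*(11*(1/118)*12 + 28) = 90*(66/59 + 28) = 90*(1718/59) = 154620/59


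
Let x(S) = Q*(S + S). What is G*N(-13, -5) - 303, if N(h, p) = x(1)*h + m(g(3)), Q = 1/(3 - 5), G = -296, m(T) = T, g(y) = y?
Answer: -5039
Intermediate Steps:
Q = -½ (Q = 1/(-2) = -½ ≈ -0.50000)
x(S) = -S (x(S) = -(S + S)/2 = -S)
N(h, p) = 3 - h (N(h, p) = (-1*1)*h + 3 = -h + 3 = 3 - h)
G*N(-13, -5) - 303 = -296*(3 - 1*(-13)) - 303 = -296*(3 + 13) - 303 = -296*16 - 303 = -4736 - 303 = -5039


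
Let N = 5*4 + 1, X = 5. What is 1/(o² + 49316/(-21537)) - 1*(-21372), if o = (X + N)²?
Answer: 210339864257649/9841842796 ≈ 21372.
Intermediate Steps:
N = 21 (N = 20 + 1 = 21)
o = 676 (o = (5 + 21)² = 26² = 676)
1/(o² + 49316/(-21537)) - 1*(-21372) = 1/(676² + 49316/(-21537)) - 1*(-21372) = 1/(456976 + 49316*(-1/21537)) + 21372 = 1/(456976 - 49316/21537) + 21372 = 1/(9841842796/21537) + 21372 = 21537/9841842796 + 21372 = 210339864257649/9841842796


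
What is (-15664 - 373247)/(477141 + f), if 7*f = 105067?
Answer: -2722377/3445054 ≈ -0.79023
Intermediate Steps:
f = 105067/7 (f = (⅐)*105067 = 105067/7 ≈ 15010.)
(-15664 - 373247)/(477141 + f) = (-15664 - 373247)/(477141 + 105067/7) = -388911/3445054/7 = -388911*7/3445054 = -2722377/3445054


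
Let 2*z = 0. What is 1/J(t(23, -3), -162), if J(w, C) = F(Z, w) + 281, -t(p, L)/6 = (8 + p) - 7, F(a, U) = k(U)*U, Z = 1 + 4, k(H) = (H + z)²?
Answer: -1/2985703 ≈ -3.3493e-7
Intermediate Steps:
z = 0 (z = (½)*0 = 0)
k(H) = H² (k(H) = (H + 0)² = H²)
Z = 5
F(a, U) = U³ (F(a, U) = U²*U = U³)
t(p, L) = -6 - 6*p (t(p, L) = -6*((8 + p) - 7) = -6*(1 + p) = -6 - 6*p)
J(w, C) = 281 + w³ (J(w, C) = w³ + 281 = 281 + w³)
1/J(t(23, -3), -162) = 1/(281 + (-6 - 6*23)³) = 1/(281 + (-6 - 138)³) = 1/(281 + (-144)³) = 1/(281 - 2985984) = 1/(-2985703) = -1/2985703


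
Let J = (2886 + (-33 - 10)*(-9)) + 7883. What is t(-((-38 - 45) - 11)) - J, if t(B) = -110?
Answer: -11266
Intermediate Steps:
J = 11156 (J = (2886 - 43*(-9)) + 7883 = (2886 + 387) + 7883 = 3273 + 7883 = 11156)
t(-((-38 - 45) - 11)) - J = -110 - 1*11156 = -110 - 11156 = -11266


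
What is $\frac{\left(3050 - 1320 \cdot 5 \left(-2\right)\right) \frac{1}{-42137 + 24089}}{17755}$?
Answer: $- \frac{1625}{32044224} \approx -5.0711 \cdot 10^{-5}$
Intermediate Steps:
$\frac{\left(3050 - 1320 \cdot 5 \left(-2\right)\right) \frac{1}{-42137 + 24089}}{17755} = \frac{3050 - -13200}{-18048} \cdot \frac{1}{17755} = \left(3050 + 13200\right) \left(- \frac{1}{18048}\right) \frac{1}{17755} = 16250 \left(- \frac{1}{18048}\right) \frac{1}{17755} = \left(- \frac{8125}{9024}\right) \frac{1}{17755} = - \frac{1625}{32044224}$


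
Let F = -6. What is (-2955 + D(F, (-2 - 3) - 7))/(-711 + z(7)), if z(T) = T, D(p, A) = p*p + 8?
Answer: 2911/704 ≈ 4.1349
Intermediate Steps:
D(p, A) = 8 + p² (D(p, A) = p² + 8 = 8 + p²)
(-2955 + D(F, (-2 - 3) - 7))/(-711 + z(7)) = (-2955 + (8 + (-6)²))/(-711 + 7) = (-2955 + (8 + 36))/(-704) = (-2955 + 44)*(-1/704) = -2911*(-1/704) = 2911/704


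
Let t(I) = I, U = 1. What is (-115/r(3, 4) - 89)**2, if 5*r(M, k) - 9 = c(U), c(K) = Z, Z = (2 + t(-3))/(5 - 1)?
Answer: 1172889/49 ≈ 23937.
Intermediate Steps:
Z = -1/4 (Z = (2 - 3)/(5 - 1) = -1/4 ≈ -0.25000)
c(K) = -1/4
r(M, k) = 7/4 (r(M, k) = 9/5 + (1/5)*(-1/4) = 9/5 - 1/20 = 7/4)
(-115/r(3, 4) - 89)**2 = (-115/7/4 - 89)**2 = (-115*4/7 - 89)**2 = (-460/7 - 89)**2 = (-1083/7)**2 = 1172889/49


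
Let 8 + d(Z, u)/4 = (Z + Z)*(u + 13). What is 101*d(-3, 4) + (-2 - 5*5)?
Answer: -44467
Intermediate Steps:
d(Z, u) = -32 + 8*Z*(13 + u) (d(Z, u) = -32 + 4*((Z + Z)*(u + 13)) = -32 + 4*((2*Z)*(13 + u)) = -32 + 4*(2*Z*(13 + u)) = -32 + 8*Z*(13 + u))
101*d(-3, 4) + (-2 - 5*5) = 101*(-32 + 104*(-3) + 8*(-3)*4) + (-2 - 5*5) = 101*(-32 - 312 - 96) + (-2 - 25) = 101*(-440) - 27 = -44440 - 27 = -44467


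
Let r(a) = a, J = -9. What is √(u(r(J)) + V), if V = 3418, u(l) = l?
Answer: √3409 ≈ 58.387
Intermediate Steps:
√(u(r(J)) + V) = √(-9 + 3418) = √3409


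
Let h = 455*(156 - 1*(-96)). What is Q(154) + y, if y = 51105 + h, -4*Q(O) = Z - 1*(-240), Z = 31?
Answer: 662789/4 ≈ 1.6570e+5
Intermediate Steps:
h = 114660 (h = 455*(156 + 96) = 455*252 = 114660)
Q(O) = -271/4 (Q(O) = -(31 - 1*(-240))/4 = -(31 + 240)/4 = -¼*271 = -271/4)
y = 165765 (y = 51105 + 114660 = 165765)
Q(154) + y = -271/4 + 165765 = 662789/4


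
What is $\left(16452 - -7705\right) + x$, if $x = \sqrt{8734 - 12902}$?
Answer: $24157 + 2 i \sqrt{1042} \approx 24157.0 + 64.56 i$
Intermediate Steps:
$x = 2 i \sqrt{1042}$ ($x = \sqrt{-4168} = 2 i \sqrt{1042} \approx 64.56 i$)
$\left(16452 - -7705\right) + x = \left(16452 - -7705\right) + 2 i \sqrt{1042} = \left(16452 + 7705\right) + 2 i \sqrt{1042} = 24157 + 2 i \sqrt{1042}$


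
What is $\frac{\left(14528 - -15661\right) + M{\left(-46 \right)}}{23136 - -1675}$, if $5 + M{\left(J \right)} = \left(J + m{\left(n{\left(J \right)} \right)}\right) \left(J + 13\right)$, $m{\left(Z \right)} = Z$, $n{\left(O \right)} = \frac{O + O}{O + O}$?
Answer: $\frac{31669}{24811} \approx 1.2764$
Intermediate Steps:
$n{\left(O \right)} = 1$ ($n{\left(O \right)} = \frac{2 O}{2 O} = 2 O \frac{1}{2 O} = 1$)
$M{\left(J \right)} = -5 + \left(1 + J\right) \left(13 + J\right)$ ($M{\left(J \right)} = -5 + \left(J + 1\right) \left(J + 13\right) = -5 + \left(1 + J\right) \left(13 + J\right)$)
$\frac{\left(14528 - -15661\right) + M{\left(-46 \right)}}{23136 - -1675} = \frac{\left(14528 - -15661\right) + \left(8 + \left(-46\right)^{2} + 14 \left(-46\right)\right)}{23136 - -1675} = \frac{\left(14528 + 15661\right) + \left(8 + 2116 - 644\right)}{23136 + 1675} = \frac{30189 + 1480}{24811} = 31669 \cdot \frac{1}{24811} = \frac{31669}{24811}$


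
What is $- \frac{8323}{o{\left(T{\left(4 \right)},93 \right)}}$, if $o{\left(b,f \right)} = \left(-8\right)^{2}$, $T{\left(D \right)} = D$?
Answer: $- \frac{8323}{64} \approx -130.05$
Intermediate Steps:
$o{\left(b,f \right)} = 64$
$- \frac{8323}{o{\left(T{\left(4 \right)},93 \right)}} = - \frac{8323}{64}$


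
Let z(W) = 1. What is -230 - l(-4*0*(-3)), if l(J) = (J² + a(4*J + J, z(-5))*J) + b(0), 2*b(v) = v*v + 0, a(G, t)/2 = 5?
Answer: -230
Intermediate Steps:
a(G, t) = 10 (a(G, t) = 2*5 = 10)
b(v) = v²/2 (b(v) = (v*v + 0)/2 = (v² + 0)/2 = v²/2)
l(J) = J² + 10*J (l(J) = (J² + 10*J) + (½)*0² = (J² + 10*J) + (½)*0 = (J² + 10*J) + 0 = J² + 10*J)
-230 - l(-4*0*(-3)) = -230 - -4*0*(-3)*(10 - 4*0*(-3)) = -230 - 0*(-3)*(10 + 0*(-3)) = -230 - 0*(10 + 0) = -230 - 0*10 = -230 - 1*0 = -230 + 0 = -230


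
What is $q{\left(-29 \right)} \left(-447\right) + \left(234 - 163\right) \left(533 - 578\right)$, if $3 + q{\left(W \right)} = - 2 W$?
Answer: $-27780$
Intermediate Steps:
$q{\left(W \right)} = -3 - 2 W$
$q{\left(-29 \right)} \left(-447\right) + \left(234 - 163\right) \left(533 - 578\right) = \left(-3 - -58\right) \left(-447\right) + \left(234 - 163\right) \left(533 - 578\right) = \left(-3 + 58\right) \left(-447\right) + 71 \left(-45\right) = 55 \left(-447\right) - 3195 = -24585 - 3195 = -27780$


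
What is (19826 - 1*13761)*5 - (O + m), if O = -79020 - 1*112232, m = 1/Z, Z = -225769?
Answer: 50025217714/225769 ≈ 2.2158e+5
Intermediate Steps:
m = -1/225769 (m = 1/(-225769) = -1/225769 ≈ -4.4293e-6)
O = -191252 (O = -79020 - 112232 = -191252)
(19826 - 1*13761)*5 - (O + m) = (19826 - 1*13761)*5 - (-191252 - 1/225769) = (19826 - 13761)*5 - 1*(-43178772789/225769) = 6065*5 + 43178772789/225769 = 30325 + 43178772789/225769 = 50025217714/225769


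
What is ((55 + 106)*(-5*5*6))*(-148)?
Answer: 3574200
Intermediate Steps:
((55 + 106)*(-5*5*6))*(-148) = (161*(-25*6))*(-148) = (161*(-150))*(-148) = -24150*(-148) = 3574200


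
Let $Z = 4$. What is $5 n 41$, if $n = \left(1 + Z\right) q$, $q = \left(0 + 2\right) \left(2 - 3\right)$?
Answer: $-2050$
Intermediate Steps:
$q = -2$ ($q = 2 \left(-1\right) = -2$)
$n = -10$ ($n = \left(1 + 4\right) \left(-2\right) = 5 \left(-2\right) = -10$)
$5 n 41 = 5 \left(-10\right) 41 = \left(-50\right) 41 = -2050$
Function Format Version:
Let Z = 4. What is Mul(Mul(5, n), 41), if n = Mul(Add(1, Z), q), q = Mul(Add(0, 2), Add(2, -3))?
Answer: -2050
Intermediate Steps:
q = -2 (q = Mul(2, -1) = -2)
n = -10 (n = Mul(Add(1, 4), -2) = Mul(5, -2) = -10)
Mul(Mul(5, n), 41) = Mul(Mul(5, -10), 41) = Mul(-50, 41) = -2050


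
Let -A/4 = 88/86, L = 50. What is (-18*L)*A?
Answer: 158400/43 ≈ 3683.7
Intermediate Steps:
A = -176/43 (A = -352/86 = -4*44/43 = -176/43 ≈ -4.0930)
(-18*L)*A = -18*50*(-176/43) = -900*(-176/43) = 158400/43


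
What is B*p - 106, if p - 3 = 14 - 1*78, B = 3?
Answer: -289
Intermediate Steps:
p = -61 (p = 3 + (14 - 1*78) = 3 + (14 - 78) = 3 - 64 = -61)
B*p - 106 = 3*(-61) - 106 = -183 - 106 = -289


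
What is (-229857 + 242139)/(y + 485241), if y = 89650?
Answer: 12282/574891 ≈ 0.021364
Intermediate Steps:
(-229857 + 242139)/(y + 485241) = (-229857 + 242139)/(89650 + 485241) = 12282/574891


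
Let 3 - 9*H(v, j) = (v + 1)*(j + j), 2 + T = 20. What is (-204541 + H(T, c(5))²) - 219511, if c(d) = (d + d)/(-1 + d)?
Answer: -34339748/81 ≈ -4.2395e+5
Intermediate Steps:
T = 18 (T = -2 + 20 = 18)
c(d) = 2*d/(-1 + d) (c(d) = (2*d)/(-1 + d) = 2*d/(-1 + d))
H(v, j) = ⅓ - 2*j*(1 + v)/9 (H(v, j) = ⅓ - (v + 1)*(j + j)/9 = ⅓ - (1 + v)*2*j/9 = ⅓ - 2*j*(1 + v)/9)
(-204541 + H(T, c(5))²) - 219511 = (-204541 + (⅓ - 4*5/(9*(-1 + 5)) - 2/9*2*5/(-1 + 5)*18)²) - 219511 = (-204541 + (⅓ - 4*5/(9*4) - 2/9*2*5/4*18)²) - 219511 = (-204541 + (⅓ - 4*5/(9*4) - 2/9*2*5*(¼)*18)²) - 219511 = (-204541 + (⅓ - 2/9*5/2 - 2/9*5/2*18)²) - 219511 = (-204541 + (⅓ - 5/9 - 10)²) - 219511 = (-204541 + (-92/9)²) - 219511 = (-204541 + 8464/81) - 219511 = -16559357/81 - 219511 = -34339748/81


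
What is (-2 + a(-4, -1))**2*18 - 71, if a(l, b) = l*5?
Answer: 8641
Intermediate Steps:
a(l, b) = 5*l
(-2 + a(-4, -1))**2*18 - 71 = (-2 + 5*(-4))**2*18 - 71 = (-2 - 20)**2*18 - 71 = (-22)**2*18 - 71 = 484*18 - 71 = 8712 - 71 = 8641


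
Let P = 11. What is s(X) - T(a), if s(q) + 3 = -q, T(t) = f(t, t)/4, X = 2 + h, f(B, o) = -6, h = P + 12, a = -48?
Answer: -53/2 ≈ -26.500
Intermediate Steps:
h = 23 (h = 11 + 12 = 23)
X = 25 (X = 2 + 23 = 25)
T(t) = -3/2 (T(t) = -6/4 = -6*¼ = -3/2)
s(q) = -3 - q
s(X) - T(a) = (-3 - 1*25) - 1*(-3/2) = (-3 - 25) + 3/2 = -28 + 3/2 = -53/2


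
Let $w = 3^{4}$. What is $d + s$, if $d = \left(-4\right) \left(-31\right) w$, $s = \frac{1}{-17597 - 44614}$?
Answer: $\frac{624847283}{62211} \approx 10044.0$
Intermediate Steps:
$s = - \frac{1}{62211}$ ($s = \frac{1}{-62211} = - \frac{1}{62211} \approx -1.6074 \cdot 10^{-5}$)
$w = 81$
$d = 10044$ ($d = \left(-4\right) \left(-31\right) 81 = 124 \cdot 81 = 10044$)
$d + s = 10044 - \frac{1}{62211} = \frac{624847283}{62211}$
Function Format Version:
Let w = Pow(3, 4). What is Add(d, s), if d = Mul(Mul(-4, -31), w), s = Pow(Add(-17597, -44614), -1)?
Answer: Rational(624847283, 62211) ≈ 10044.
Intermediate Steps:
s = Rational(-1, 62211) (s = Pow(-62211, -1) = Rational(-1, 62211) ≈ -1.6074e-5)
w = 81
d = 10044 (d = Mul(Mul(-4, -31), 81) = Mul(124, 81) = 10044)
Add(d, s) = Add(10044, Rational(-1, 62211)) = Rational(624847283, 62211)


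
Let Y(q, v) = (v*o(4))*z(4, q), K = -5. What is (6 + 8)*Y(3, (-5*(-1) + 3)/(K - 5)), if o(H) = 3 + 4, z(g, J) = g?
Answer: -1568/5 ≈ -313.60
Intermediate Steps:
o(H) = 7
Y(q, v) = 28*v (Y(q, v) = (v*7)*4 = (7*v)*4 = 28*v)
(6 + 8)*Y(3, (-5*(-1) + 3)/(K - 5)) = (6 + 8)*(28*((-5*(-1) + 3)/(-5 - 5))) = 14*(28*((5 + 3)/(-10))) = 14*(28*(8*(-⅒))) = 14*(28*(-⅘)) = 14*(-112/5) = -1568/5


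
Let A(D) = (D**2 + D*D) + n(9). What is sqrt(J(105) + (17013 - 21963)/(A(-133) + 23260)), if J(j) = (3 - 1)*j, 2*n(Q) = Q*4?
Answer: 27*sqrt(1719965)/2444 ≈ 14.488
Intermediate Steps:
n(Q) = 2*Q (n(Q) = (Q*4)/2 = (4*Q)/2 = 2*Q)
J(j) = 2*j
A(D) = 18 + 2*D**2 (A(D) = (D**2 + D*D) + 2*9 = (D**2 + D**2) + 18 = 2*D**2 + 18 = 18 + 2*D**2)
sqrt(J(105) + (17013 - 21963)/(A(-133) + 23260)) = sqrt(2*105 + (17013 - 21963)/((18 + 2*(-133)**2) + 23260)) = sqrt(210 - 4950/((18 + 2*17689) + 23260)) = sqrt(210 - 4950/((18 + 35378) + 23260)) = sqrt(210 - 4950/(35396 + 23260)) = sqrt(210 - 4950/58656) = sqrt(210 - 4950*1/58656) = sqrt(210 - 825/9776) = sqrt(2052135/9776) = 27*sqrt(1719965)/2444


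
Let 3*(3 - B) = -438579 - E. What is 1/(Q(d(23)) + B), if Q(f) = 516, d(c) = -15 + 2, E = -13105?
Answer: 3/427031 ≈ 7.0252e-6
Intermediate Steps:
d(c) = -13
B = 425483/3 (B = 3 - (-438579 - 1*(-13105))/3 = 3 - (-438579 + 13105)/3 = 3 - ⅓*(-425474) = 3 + 425474/3 = 425483/3 ≈ 1.4183e+5)
1/(Q(d(23)) + B) = 1/(516 + 425483/3) = 1/(427031/3) = 3/427031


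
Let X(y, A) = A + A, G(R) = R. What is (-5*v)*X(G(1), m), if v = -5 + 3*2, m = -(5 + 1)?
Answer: 60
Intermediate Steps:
m = -6 (m = -1*6 = -6)
v = 1 (v = -5 + 6 = 1)
X(y, A) = 2*A
(-5*v)*X(G(1), m) = (-5*1)*(2*(-6)) = -5*(-12) = 60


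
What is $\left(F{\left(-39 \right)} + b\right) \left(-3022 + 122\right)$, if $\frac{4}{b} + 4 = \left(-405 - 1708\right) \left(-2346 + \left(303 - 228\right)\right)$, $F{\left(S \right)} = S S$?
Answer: $- \frac{21166228558700}{4798619} \approx -4.4109 \cdot 10^{6}$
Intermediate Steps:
$F{\left(S \right)} = S^{2}$
$b = \frac{4}{4798619}$ ($b = \frac{4}{-4 + \left(-405 - 1708\right) \left(-2346 + \left(303 - 228\right)\right)} = \frac{4}{-4 - 2113 \left(-2346 + \left(303 - 228\right)\right)} = \frac{4}{-4 - 2113 \left(-2346 + 75\right)} = \frac{4}{-4 - -4798623} = \frac{4}{-4 + 4798623} = \frac{4}{4798619} \approx 8.3357 \cdot 10^{-7}$)
$\left(F{\left(-39 \right)} + b\right) \left(-3022 + 122\right) = \left(\left(-39\right)^{2} + \frac{4}{4798619}\right) \left(-3022 + 122\right) = \left(1521 + \frac{4}{4798619}\right) \left(-2900\right) = \frac{7298699503}{4798619} \left(-2900\right) = - \frac{21166228558700}{4798619}$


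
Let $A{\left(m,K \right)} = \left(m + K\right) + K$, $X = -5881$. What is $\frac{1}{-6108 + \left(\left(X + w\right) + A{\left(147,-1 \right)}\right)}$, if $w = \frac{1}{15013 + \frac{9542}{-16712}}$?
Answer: $- \frac{125443857}{1485757033952} \approx -8.4431 \cdot 10^{-5}$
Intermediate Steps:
$A{\left(m,K \right)} = m + 2 K$ ($A{\left(m,K \right)} = \left(K + m\right) + K = m + 2 K$)
$w = \frac{8356}{125443857}$ ($w = \frac{1}{15013 + 9542 \left(- \frac{1}{16712}\right)} = \frac{1}{15013 - \frac{4771}{8356}} = \frac{1}{\frac{125443857}{8356}} = \frac{8356}{125443857} \approx 6.6611 \cdot 10^{-5}$)
$\frac{1}{-6108 + \left(\left(X + w\right) + A{\left(147,-1 \right)}\right)} = \frac{1}{-6108 + \left(\left(-5881 + \frac{8356}{125443857}\right) + \left(147 + 2 \left(-1\right)\right)\right)} = \frac{1}{-6108 + \left(- \frac{737735314661}{125443857} + \left(147 - 2\right)\right)} = \frac{1}{-6108 + \left(- \frac{737735314661}{125443857} + 145\right)} = \frac{1}{-6108 - \frac{719545955396}{125443857}} = \frac{1}{- \frac{1485757033952}{125443857}} = - \frac{125443857}{1485757033952}$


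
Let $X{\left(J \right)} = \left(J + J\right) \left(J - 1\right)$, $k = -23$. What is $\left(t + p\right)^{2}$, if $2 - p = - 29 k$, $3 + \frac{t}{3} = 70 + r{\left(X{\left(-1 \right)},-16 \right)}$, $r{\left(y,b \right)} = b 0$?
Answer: $215296$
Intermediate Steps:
$X{\left(J \right)} = 2 J \left(-1 + J\right)$
$r{\left(y,b \right)} = 0$
$t = 201$ ($t = -9 + 3 \left(70 + 0\right) = -9 + 3 \cdot 70 = -9 + 210 = 201$)
$p = -665$ ($p = 2 - \left(-29\right) \left(-23\right) = 2 - 667 = -665$)
$\left(t + p\right)^{2} = \left(201 - 665\right)^{2} = \left(-464\right)^{2} = 215296$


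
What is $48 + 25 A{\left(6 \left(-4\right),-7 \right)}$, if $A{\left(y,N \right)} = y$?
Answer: $-552$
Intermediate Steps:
$48 + 25 A{\left(6 \left(-4\right),-7 \right)} = 48 + 25 \cdot 6 \left(-4\right) = 48 + 25 \left(-24\right) = 48 - 600 = -552$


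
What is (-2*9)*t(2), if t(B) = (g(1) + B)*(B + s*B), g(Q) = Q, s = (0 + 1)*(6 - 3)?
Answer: -432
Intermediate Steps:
s = 3 (s = 1*3 = 3)
t(B) = 4*B*(1 + B) (t(B) = (1 + B)*(B + 3*B) = (1 + B)*(4*B) = 4*B*(1 + B))
(-2*9)*t(2) = (-2*9)*(4*2*(1 + 2)) = -72*2*3 = -18*24 = -432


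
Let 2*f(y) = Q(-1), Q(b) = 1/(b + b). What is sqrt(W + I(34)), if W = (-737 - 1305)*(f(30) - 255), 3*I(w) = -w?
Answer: sqrt(18763530)/6 ≈ 721.95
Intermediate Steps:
I(w) = -w/3 (I(w) = (-w)/3 = -w/3)
Q(b) = 1/(2*b)
f(y) = -1/4 (f(y) = ((1/2)/(-1))/2 = ((1/2)*(-1))/2 = (1/2)*(-1/2) = -1/4)
W = 1042441/2 (W = (-737 - 1305)*(-1/4 - 255) = -2042*(-1021/4) = 1042441/2 ≈ 5.2122e+5)
sqrt(W + I(34)) = sqrt(1042441/2 - 1/3*34) = sqrt(1042441/2 - 34/3) = sqrt(3127255/6) = sqrt(18763530)/6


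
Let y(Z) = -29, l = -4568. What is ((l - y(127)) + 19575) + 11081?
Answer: 26117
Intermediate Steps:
((l - y(127)) + 19575) + 11081 = ((-4568 - 1*(-29)) + 19575) + 11081 = ((-4568 + 29) + 19575) + 11081 = (-4539 + 19575) + 11081 = 15036 + 11081 = 26117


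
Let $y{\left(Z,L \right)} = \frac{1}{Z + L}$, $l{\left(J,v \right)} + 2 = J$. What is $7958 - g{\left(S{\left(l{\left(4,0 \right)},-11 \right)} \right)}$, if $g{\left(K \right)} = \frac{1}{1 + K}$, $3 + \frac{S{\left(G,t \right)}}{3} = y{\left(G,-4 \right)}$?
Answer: $\frac{151204}{19} \approx 7958.1$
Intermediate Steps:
$l{\left(J,v \right)} = -2 + J$
$y{\left(Z,L \right)} = \frac{1}{L + Z}$
$S{\left(G,t \right)} = -9 + \frac{3}{-4 + G}$
$7958 - g{\left(S{\left(l{\left(4,0 \right)},-11 \right)} \right)} = 7958 - \frac{1}{1 + \frac{3 \left(13 - 3 \left(-2 + 4\right)\right)}{-4 + \left(-2 + 4\right)}} = 7958 - \frac{1}{1 + \frac{3 \left(13 - 6\right)}{-4 + 2}} = 7958 - \frac{1}{1 + \frac{3 \left(13 - 6\right)}{-2}} = 7958 - \frac{1}{1 + 3 \left(- \frac{1}{2}\right) 7} = 7958 - \frac{1}{1 - \frac{21}{2}} = 7958 - \frac{1}{- \frac{19}{2}} = 7958 - - \frac{2}{19} = 7958 + \frac{2}{19} = \frac{151204}{19}$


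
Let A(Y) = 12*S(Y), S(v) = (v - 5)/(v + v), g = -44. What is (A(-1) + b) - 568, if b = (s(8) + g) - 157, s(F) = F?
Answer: -725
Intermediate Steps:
b = -193 (b = (8 - 44) - 157 = -36 - 157 = -193)
S(v) = (-5 + v)/(2*v) (S(v) = (-5 + v)/((2*v)) = (-5 + v)*(1/(2*v)) = (-5 + v)/(2*v))
A(Y) = 6*(-5 + Y)/Y (A(Y) = 12*((-5 + Y)/(2*Y)) = 6*(-5 + Y)/Y)
(A(-1) + b) - 568 = ((6 - 30/(-1)) - 193) - 568 = ((6 - 30*(-1)) - 193) - 568 = ((6 + 30) - 193) - 568 = (36 - 193) - 568 = -157 - 568 = -725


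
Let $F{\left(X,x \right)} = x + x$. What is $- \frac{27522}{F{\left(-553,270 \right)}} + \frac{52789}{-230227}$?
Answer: $- \frac{353600753}{6906810} \approx -51.196$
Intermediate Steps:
$F{\left(X,x \right)} = 2 x$
$- \frac{27522}{F{\left(-553,270 \right)}} + \frac{52789}{-230227} = - \frac{27522}{2 \cdot 270} + \frac{52789}{-230227} = - \frac{27522}{540} + 52789 \left(- \frac{1}{230227}\right) = \left(-27522\right) \frac{1}{540} - \frac{52789}{230227} = - \frac{1529}{30} - \frac{52789}{230227} = - \frac{353600753}{6906810}$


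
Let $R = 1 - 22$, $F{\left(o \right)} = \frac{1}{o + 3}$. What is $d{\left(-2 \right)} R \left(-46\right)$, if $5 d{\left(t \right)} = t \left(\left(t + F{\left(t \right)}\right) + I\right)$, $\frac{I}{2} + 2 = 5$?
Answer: $-1932$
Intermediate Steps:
$I = 6$ ($I = -4 + 2 \cdot 5 = -4 + 10 = 6$)
$F{\left(o \right)} = \frac{1}{3 + o}$
$d{\left(t \right)} = \frac{t \left(6 + t + \frac{1}{3 + t}\right)}{5}$ ($d{\left(t \right)} = \frac{t \left(\left(t + \frac{1}{3 + t}\right) + 6\right)}{5} = \frac{t \left(6 + t + \frac{1}{3 + t}\right)}{5}$)
$R = -21$ ($R = 1 - 22 = -21$)
$d{\left(-2 \right)} R \left(-46\right) = \frac{1}{5} \left(-2\right) \frac{1}{3 - 2} \left(1 + \left(3 - 2\right) \left(6 - 2\right)\right) \left(-21\right) \left(-46\right) = \frac{1}{5} \left(-2\right) 1^{-1} \left(1 + 1 \cdot 4\right) \left(-21\right) \left(-46\right) = \frac{1}{5} \left(-2\right) 1 \left(1 + 4\right) \left(-21\right) \left(-46\right) = \frac{1}{5} \left(-2\right) 1 \cdot 5 \left(-21\right) \left(-46\right) = \left(-2\right) \left(-21\right) \left(-46\right) = 42 \left(-46\right) = -1932$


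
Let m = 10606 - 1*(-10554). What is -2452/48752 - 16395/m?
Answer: -10639667/12894904 ≈ -0.82511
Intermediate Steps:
m = 21160 (m = 10606 + 10554 = 21160)
-2452/48752 - 16395/m = -2452/48752 - 16395/21160 = -2452*1/48752 - 16395*1/21160 = -613/12188 - 3279/4232 = -10639667/12894904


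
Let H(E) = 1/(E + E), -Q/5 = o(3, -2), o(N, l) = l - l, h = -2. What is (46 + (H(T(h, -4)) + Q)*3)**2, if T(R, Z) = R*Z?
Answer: 546121/256 ≈ 2133.3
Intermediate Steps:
o(N, l) = 0
Q = 0 (Q = -5*0 = 0)
H(E) = 1/(2*E)
(46 + (H(T(h, -4)) + Q)*3)**2 = (46 + (1/(2*((-2*(-4)))) + 0)*3)**2 = (46 + ((1/2)/8 + 0)*3)**2 = (46 + ((1/2)*(1/8) + 0)*3)**2 = (46 + (1/16 + 0)*3)**2 = (46 + (1/16)*3)**2 = (46 + 3/16)**2 = (739/16)**2 = 546121/256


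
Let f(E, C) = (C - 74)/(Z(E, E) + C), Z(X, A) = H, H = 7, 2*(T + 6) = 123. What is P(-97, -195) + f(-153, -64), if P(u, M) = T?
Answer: 2201/38 ≈ 57.921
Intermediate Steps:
T = 111/2 (T = -6 + (½)*123 = -6 + 123/2 = 111/2 ≈ 55.500)
P(u, M) = 111/2
Z(X, A) = 7
f(E, C) = (-74 + C)/(7 + C) (f(E, C) = (C - 74)/(7 + C) = (-74 + C)/(7 + C))
P(-97, -195) + f(-153, -64) = 111/2 + (-74 - 64)/(7 - 64) = 111/2 - 138/(-57) = 111/2 - 1/57*(-138) = 111/2 + 46/19 = 2201/38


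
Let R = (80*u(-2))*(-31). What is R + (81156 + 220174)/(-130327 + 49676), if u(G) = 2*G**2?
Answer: -1600417170/80651 ≈ -19844.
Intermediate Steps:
R = -19840 (R = (80*(2*(-2)**2))*(-31) = (80*(2*4))*(-31) = (80*8)*(-31) = 640*(-31) = -19840)
R + (81156 + 220174)/(-130327 + 49676) = -19840 + (81156 + 220174)/(-130327 + 49676) = -19840 + 301330/(-80651) = -19840 + 301330*(-1/80651) = -19840 - 301330/80651 = -1600417170/80651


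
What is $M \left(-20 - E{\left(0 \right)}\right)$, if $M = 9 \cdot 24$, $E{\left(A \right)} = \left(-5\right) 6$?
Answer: $2160$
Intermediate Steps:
$E{\left(A \right)} = -30$
$M = 216$
$M \left(-20 - E{\left(0 \right)}\right) = 216 \left(-20 - -30\right) = 216 \left(-20 + 30\right) = 216 \cdot 10 = 2160$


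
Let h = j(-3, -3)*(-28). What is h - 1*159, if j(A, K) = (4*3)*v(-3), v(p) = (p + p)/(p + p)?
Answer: -495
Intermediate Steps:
v(p) = 1 (v(p) = (2*p)/((2*p)) = (2*p)*(1/(2*p)) = 1)
j(A, K) = 12 (j(A, K) = (4*3)*1 = 12*1 = 12)
h = -336 (h = 12*(-28) = -336)
h - 1*159 = -336 - 1*159 = -336 - 159 = -495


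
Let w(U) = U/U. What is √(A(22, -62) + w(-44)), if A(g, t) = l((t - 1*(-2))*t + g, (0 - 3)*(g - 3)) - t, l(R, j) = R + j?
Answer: 2*√937 ≈ 61.221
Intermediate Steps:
w(U) = 1
A(g, t) = 9 - t - 2*g + t*(2 + t) (A(g, t) = (((t - 1*(-2))*t + g) + (0 - 3)*(g - 3)) - t = (((t + 2)*t + g) - 3*(-3 + g)) - t = (((2 + t)*t + g) + (9 - 3*g)) - t = ((t*(2 + t) + g) + (9 - 3*g)) - t = ((g + t*(2 + t)) + (9 - 3*g)) - t = (9 - 2*g + t*(2 + t)) - t = 9 - t - 2*g + t*(2 + t))
√(A(22, -62) + w(-44)) = √((9 - 62 + (-62)² - 2*22) + 1) = √((9 - 62 + 3844 - 44) + 1) = √(3747 + 1) = √3748 = 2*√937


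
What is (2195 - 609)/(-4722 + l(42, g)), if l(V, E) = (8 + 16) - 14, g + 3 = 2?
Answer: -793/2356 ≈ -0.33659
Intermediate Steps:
g = -1 (g = -3 + 2 = -1)
l(V, E) = 10 (l(V, E) = 24 - 14 = 10)
(2195 - 609)/(-4722 + l(42, g)) = (2195 - 609)/(-4722 + 10) = 1586/(-4712) = 1586*(-1/4712) = -793/2356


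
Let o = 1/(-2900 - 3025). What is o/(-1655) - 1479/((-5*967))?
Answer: 2900578792/9482281125 ≈ 0.30589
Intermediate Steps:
o = -1/5925 (o = 1/(-5925) = -1/5925 ≈ -0.00016878)
o/(-1655) - 1479/((-5*967)) = -1/5925/(-1655) - 1479/((-5*967)) = -1/5925*(-1/1655) - 1479/(-4835) = 1/9805875 - 1479*(-1/4835) = 1/9805875 + 1479/4835 = 2900578792/9482281125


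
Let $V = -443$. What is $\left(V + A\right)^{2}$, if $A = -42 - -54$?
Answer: $185761$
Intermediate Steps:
$A = 12$ ($A = -42 + 54 = 12$)
$\left(V + A\right)^{2} = \left(-443 + 12\right)^{2} = \left(-431\right)^{2} = 185761$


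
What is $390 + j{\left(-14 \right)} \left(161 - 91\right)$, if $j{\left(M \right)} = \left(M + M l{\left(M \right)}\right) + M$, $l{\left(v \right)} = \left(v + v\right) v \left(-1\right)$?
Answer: $382590$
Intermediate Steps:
$l{\left(v \right)} = - 2 v^{2}$ ($l{\left(v \right)} = 2 v v \left(-1\right) = 2 v^{2} \left(-1\right) = - 2 v^{2}$)
$j{\left(M \right)} = - 2 M^{3} + 2 M$ ($j{\left(M \right)} = \left(M + M \left(- 2 M^{2}\right)\right) + M = \left(M - 2 M^{3}\right) + M = - 2 M^{3} + 2 M$)
$390 + j{\left(-14 \right)} \left(161 - 91\right) = 390 + 2 \left(-14\right) \left(1 - \left(-14\right)^{2}\right) \left(161 - 91\right) = 390 + 2 \left(-14\right) \left(1 - 196\right) 70 = 390 + 2 \left(-14\right) \left(-195\right) 70 = 390 + 5460 \cdot 70 = 390 + 382200 = 382590$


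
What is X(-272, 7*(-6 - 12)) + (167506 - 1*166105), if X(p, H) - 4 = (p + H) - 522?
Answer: 485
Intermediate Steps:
X(p, H) = -518 + H + p (X(p, H) = 4 + ((p + H) - 522) = 4 + ((H + p) - 522) = 4 + (-522 + H + p) = -518 + H + p)
X(-272, 7*(-6 - 12)) + (167506 - 1*166105) = (-518 + 7*(-6 - 12) - 272) + (167506 - 1*166105) = (-518 + 7*(-18) - 272) + (167506 - 166105) = (-518 - 126 - 272) + 1401 = -916 + 1401 = 485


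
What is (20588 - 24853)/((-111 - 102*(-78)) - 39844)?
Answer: 4265/31999 ≈ 0.13329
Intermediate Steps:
(20588 - 24853)/((-111 - 102*(-78)) - 39844) = -4265/((-111 + 7956) - 39844) = -4265/(7845 - 39844) = -4265/(-31999) = -4265*(-1/31999) = 4265/31999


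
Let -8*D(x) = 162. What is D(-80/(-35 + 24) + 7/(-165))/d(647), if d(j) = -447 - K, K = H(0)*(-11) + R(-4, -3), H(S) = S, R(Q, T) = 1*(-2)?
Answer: 81/1780 ≈ 0.045506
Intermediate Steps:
R(Q, T) = -2
D(x) = -81/4 (D(x) = -⅛*162 = -81/4)
K = -2 (K = 0*(-11) - 2 = 0 - 2 = -2)
d(j) = -445 (d(j) = -447 - 1*(-2) = -447 + 2 = -445)
D(-80/(-35 + 24) + 7/(-165))/d(647) = -81/4/(-445) = -81/4*(-1/445) = 81/1780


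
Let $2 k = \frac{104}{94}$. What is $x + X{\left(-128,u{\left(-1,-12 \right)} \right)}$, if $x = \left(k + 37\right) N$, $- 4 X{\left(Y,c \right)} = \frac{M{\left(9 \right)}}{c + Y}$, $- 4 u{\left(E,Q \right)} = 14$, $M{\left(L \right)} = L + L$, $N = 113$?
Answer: $\frac{52454458}{12361} \approx 4243.5$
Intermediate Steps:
$M{\left(L \right)} = 2 L$
$u{\left(E,Q \right)} = - \frac{7}{2}$ ($u{\left(E,Q \right)} = \left(- \frac{1}{4}\right) 14 = - \frac{7}{2}$)
$k = \frac{26}{47}$ ($k = \frac{104 \cdot \frac{1}{94}}{2} = \frac{1}{2} \cdot \frac{52}{47} = \frac{26}{47} \approx 0.55319$)
$X{\left(Y,c \right)} = - \frac{9}{2 \left(Y + c\right)}$ ($X{\left(Y,c \right)} = - \frac{2 \cdot 9 \frac{1}{c + Y}}{4} = - \frac{18 \frac{1}{Y + c}}{4} = - \frac{9}{2 \left(Y + c\right)}$)
$x = \frac{199445}{47}$ ($x = \left(\frac{26}{47} + 37\right) 113 = \frac{1765}{47} \cdot 113 = \frac{199445}{47} \approx 4243.5$)
$x + X{\left(-128,u{\left(-1,-12 \right)} \right)} = \frac{199445}{47} - \frac{9}{2 \left(-128\right) + 2 \left(- \frac{7}{2}\right)} = \frac{199445}{47} - \frac{9}{-256 - 7} = \frac{199445}{47} - \frac{9}{-263} = \frac{199445}{47} - - \frac{9}{263} = \frac{199445}{47} + \frac{9}{263} = \frac{52454458}{12361}$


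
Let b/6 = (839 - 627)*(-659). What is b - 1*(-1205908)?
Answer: 367660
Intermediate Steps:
b = -838248 (b = 6*((839 - 627)*(-659)) = 6*(212*(-659)) = 6*(-139708) = -838248)
b - 1*(-1205908) = -838248 - 1*(-1205908) = -838248 + 1205908 = 367660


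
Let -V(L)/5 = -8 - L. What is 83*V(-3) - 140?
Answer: 1935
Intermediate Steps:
V(L) = 40 + 5*L (V(L) = -5*(-8 - L) = 40 + 5*L)
83*V(-3) - 140 = 83*(40 + 5*(-3)) - 140 = 83*(40 - 15) - 140 = 83*25 - 140 = 2075 - 140 = 1935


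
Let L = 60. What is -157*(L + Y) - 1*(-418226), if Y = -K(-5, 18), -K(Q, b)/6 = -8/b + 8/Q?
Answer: 6160978/15 ≈ 4.1073e+5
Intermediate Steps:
K(Q, b) = -48/Q + 48/b (K(Q, b) = -6*(-8/b + 8/Q) = -48/Q + 48/b)
Y = -184/15 (Y = -(-48/(-5) + 48/18) = -(-48*(-1/5) + 48*(1/18)) = -(48/5 + 8/3) = -1*184/15 = -184/15 ≈ -12.267)
-157*(L + Y) - 1*(-418226) = -157*(60 - 184/15) - 1*(-418226) = -157*716/15 + 418226 = -112412/15 + 418226 = 6160978/15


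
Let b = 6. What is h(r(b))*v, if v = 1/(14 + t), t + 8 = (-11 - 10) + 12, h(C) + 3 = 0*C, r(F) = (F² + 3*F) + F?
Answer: 1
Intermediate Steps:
r(F) = F² + 4*F
h(C) = -3 (h(C) = -3 + 0*C = -3 + 0 = -3)
t = -17 (t = -8 + ((-11 - 10) + 12) = -8 + (-21 + 12) = -8 - 9 = -17)
v = -⅓ (v = 1/(14 - 17) = 1/(-3) = -⅓ ≈ -0.33333)
h(r(b))*v = -3*(-⅓) = 1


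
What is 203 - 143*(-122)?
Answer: 17649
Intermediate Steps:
203 - 143*(-122) = 203 + 17446 = 17649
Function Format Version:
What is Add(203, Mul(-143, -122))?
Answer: 17649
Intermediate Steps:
Add(203, Mul(-143, -122)) = Add(203, 17446) = 17649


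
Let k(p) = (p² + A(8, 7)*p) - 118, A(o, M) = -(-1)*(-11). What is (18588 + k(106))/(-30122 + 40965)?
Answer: 28540/10843 ≈ 2.6321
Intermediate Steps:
A(o, M) = -11 (A(o, M) = -1*11 = -11)
k(p) = -118 + p² - 11*p (k(p) = (p² - 11*p) - 118 = -118 + p² - 11*p)
(18588 + k(106))/(-30122 + 40965) = (18588 + (-118 + 106² - 11*106))/(-30122 + 40965) = (18588 + (-118 + 11236 - 1166))/10843 = (18588 + 9952)*(1/10843) = 28540*(1/10843) = 28540/10843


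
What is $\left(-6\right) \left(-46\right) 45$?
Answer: $12420$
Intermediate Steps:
$\left(-6\right) \left(-46\right) 45 = 276 \cdot 45 = 12420$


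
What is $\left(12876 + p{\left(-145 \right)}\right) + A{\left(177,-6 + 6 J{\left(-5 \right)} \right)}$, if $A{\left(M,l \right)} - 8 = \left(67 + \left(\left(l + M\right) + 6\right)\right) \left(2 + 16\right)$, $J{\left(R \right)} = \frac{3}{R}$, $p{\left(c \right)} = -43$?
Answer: $\frac{85841}{5} \approx 17168.0$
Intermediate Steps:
$A{\left(M,l \right)} = 1322 + 18 M + 18 l$ ($A{\left(M,l \right)} = 8 + \left(67 + \left(\left(l + M\right) + 6\right)\right) \left(2 + 16\right) = 8 + \left(67 + \left(\left(M + l\right) + 6\right)\right) 18 = 8 + \left(67 + \left(6 + M + l\right)\right) 18 = 8 + \left(73 + M + l\right) 18 = 8 + \left(1314 + 18 M + 18 l\right) = 1322 + 18 M + 18 l$)
$\left(12876 + p{\left(-145 \right)}\right) + A{\left(177,-6 + 6 J{\left(-5 \right)} \right)} = \left(12876 - 43\right) + \left(1322 + 18 \cdot 177 + 18 \left(-6 + 6 \frac{3}{-5}\right)\right) = 12833 + \left(1322 + 3186 + 18 \left(-6 + 6 \cdot 3 \left(- \frac{1}{5}\right)\right)\right) = 12833 + \left(1322 + 3186 + 18 \left(-6 + 6 \left(- \frac{3}{5}\right)\right)\right) = 12833 + \left(1322 + 3186 + 18 \left(-6 - \frac{18}{5}\right)\right) = 12833 + \left(1322 + 3186 + 18 \left(- \frac{48}{5}\right)\right) = 12833 + \left(1322 + 3186 - \frac{864}{5}\right) = 12833 + \frac{21676}{5} = \frac{85841}{5}$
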